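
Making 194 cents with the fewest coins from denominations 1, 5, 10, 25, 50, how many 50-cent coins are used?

3

Greedy: take as many of the largest coin as possible, then repeat with the remainder.
194 = 3×50 + 1×25 + 1×10 + 1×5 + 4×1
Count of 50: 3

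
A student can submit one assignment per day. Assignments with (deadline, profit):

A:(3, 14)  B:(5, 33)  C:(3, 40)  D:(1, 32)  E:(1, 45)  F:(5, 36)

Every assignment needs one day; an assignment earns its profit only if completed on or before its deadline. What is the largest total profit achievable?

168

Take jobs in profit order; each goes to the latest open slot no later than its deadline.
Profit order: E=45 C=40 F=36 B=33 D=32 A=14
Assign: E→slot 1, C→slot 3, F→slot 5, B→slot 4, D skipped, A→slot 2.
Slots: [1:E] [2:A] [3:C] [4:B] [5:F]
Profit = 45 + 14 + 40 + 33 + 36 = 168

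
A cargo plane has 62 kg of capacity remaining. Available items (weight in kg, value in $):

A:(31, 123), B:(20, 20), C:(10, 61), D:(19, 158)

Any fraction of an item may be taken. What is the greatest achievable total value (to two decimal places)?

344.00

Order: D (158/19=8.32) > C (61/10=6.10) > A (123/31=3.97) > B (20/20=1.00)
Fill: take D (19 @ 158) → take C (10 @ 61) → take A (31 @ 123) → take 2/20 of B → 2.00; 62/62 used.
Total value = 344.00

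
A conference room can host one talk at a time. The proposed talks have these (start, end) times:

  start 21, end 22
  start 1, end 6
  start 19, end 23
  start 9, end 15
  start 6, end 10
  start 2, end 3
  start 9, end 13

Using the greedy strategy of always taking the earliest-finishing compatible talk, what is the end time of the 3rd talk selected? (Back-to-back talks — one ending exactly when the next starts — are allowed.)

Sorted by end: (2,3)  (1,6)  (6,10)  (9,13)  (9,15)  (21,22)  (19,23)
take (2,3); take (6,10); take (21,22).
Selected: (2,3) (6,10) (21,22)

22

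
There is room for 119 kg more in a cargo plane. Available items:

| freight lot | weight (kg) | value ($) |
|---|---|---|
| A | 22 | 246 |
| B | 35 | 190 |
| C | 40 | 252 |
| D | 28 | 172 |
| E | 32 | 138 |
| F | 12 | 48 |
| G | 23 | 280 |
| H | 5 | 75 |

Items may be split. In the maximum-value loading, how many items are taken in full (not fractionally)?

5

Ratios (sorted): H 15.00, G 12.17, A 11.18, C 6.30, D 6.14, B 5.43, E 4.31, F 4.00
take H (5 @ 75); take G (23 @ 280); take A (22 @ 246); take C (40 @ 252); take D (28 @ 172); take 1/35 of B → 5.43. Capacity used 119/119.
5 item(s) taken whole; one partial (take 1/35 of B).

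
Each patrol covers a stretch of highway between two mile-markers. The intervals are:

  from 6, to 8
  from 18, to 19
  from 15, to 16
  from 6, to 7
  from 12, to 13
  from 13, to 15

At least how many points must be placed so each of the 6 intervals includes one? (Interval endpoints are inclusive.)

4

Process intervals by earliest right end; each time one isn't hit yet, stab at its right endpoint.
Sorted: [6,7] [6,8] [12,13] [13,15] [15,16] [18,19]
{[6,7],[6,8]} hit by 7; {[12,13],[13,15]} hit by 13; {[15,16]} hit by 16; {[18,19]} hit by 19.
Points: 7, 13, 16, 19 (4 total).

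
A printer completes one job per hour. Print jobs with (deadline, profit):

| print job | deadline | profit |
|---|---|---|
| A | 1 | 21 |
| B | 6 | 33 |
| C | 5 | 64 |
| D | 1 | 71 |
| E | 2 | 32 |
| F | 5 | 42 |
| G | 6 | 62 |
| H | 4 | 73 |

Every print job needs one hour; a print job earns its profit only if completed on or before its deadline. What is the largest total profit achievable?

Take jobs in profit order; each goes to the latest open slot no later than its deadline.
By profit: H(d4,73), D(d1,71), C(d5,64), G(d6,62), F(d5,42), B(d6,33), E(d2,32), A(d1,21)
H→slot 4; D→slot 1; C→slot 5; G→slot 6; F→slot 3; B→slot 2; E skipped; A skipped.
Profit = 71 + 33 + 42 + 73 + 64 + 62 = 345

345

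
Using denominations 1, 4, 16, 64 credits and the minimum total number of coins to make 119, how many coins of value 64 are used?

1

Greedy: take as many of the largest coin as possible, then repeat with the remainder.
119 − 1×64→55 − 3×16→7 − 1×4→3 − 3×1→0
Count of 64: 1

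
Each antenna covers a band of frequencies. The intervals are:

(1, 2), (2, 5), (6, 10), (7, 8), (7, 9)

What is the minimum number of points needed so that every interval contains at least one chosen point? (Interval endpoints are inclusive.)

2

Sort by right endpoint; whenever an interval is uncovered, place a point at its right end.
By right end: [1,2]  [2,5]  [7,8]  [7,9]  [6,10]
[1,2] uncovered → point at 2; [7,8] uncovered → point at 8.
Points: 2, 8 (2 total).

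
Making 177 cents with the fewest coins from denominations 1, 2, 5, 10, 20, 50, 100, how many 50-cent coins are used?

Use the largest denomination that fits, subtract, and repeat.
177 − 1×100→77 − 1×50→27 − 1×20→7 − 1×5→2 − 1×2→0
Count of 50: 1

1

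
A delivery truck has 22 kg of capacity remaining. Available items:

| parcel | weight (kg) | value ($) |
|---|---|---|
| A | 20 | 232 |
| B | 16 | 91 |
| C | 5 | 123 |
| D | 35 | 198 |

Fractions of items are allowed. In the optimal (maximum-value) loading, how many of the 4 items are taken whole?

Greedy by value/weight ratio, highest first.
Ratios (sorted): C 24.60, A 11.60, B 5.69, D 5.66
take C (5 @ 123); take 17/20 of A → 197.20. Capacity used 22/22.
1 item(s) taken whole; one partial (take 17/20 of A).

1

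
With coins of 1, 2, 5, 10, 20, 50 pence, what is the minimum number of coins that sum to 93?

Use the largest denomination that fits, subtract, and repeat.
93 = 1×50 + 2×20 + 1×2 + 1×1
Total coins = 1 + 2 + 1 + 1 = 5

5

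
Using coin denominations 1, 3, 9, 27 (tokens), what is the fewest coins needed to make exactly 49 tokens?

5

Greedy: take as many of the largest coin as possible, then repeat with the remainder.
49 − 1×27→22 − 2×9→4 − 1×3→1 − 1×1→0
Total coins = 1 + 2 + 1 + 1 = 5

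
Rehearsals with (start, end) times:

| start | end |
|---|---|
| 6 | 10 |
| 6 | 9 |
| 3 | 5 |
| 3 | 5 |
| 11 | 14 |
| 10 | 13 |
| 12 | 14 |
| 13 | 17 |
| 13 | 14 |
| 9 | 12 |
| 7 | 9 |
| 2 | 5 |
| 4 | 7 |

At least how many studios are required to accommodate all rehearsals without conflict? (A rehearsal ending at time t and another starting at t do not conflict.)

The answer is the maximum number of intervals overlapping at any instant.
starts: [2, 3, 3, 4, 6, 6, 7, 9, 10, 11, 12, 13, 13]
ends:   [5, 5, 5, 7, 9, 9, 10, 12, 13, 14, 14, 14, 17]
s2→1 s3→2 s3→3 s4→4  — peak 4.

4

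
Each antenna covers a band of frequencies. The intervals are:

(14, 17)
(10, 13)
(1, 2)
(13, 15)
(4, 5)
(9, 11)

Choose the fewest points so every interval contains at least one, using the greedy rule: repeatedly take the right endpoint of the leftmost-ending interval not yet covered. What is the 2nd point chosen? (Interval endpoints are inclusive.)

Process intervals by earliest right end; each time one isn't hit yet, stab at its right endpoint.
By right end: [1,2]  [4,5]  [9,11]  [10,13]  [13,15]  [14,17]
[1,2] uncovered → point at 2; [4,5] uncovered → point at 5; [9,11] uncovered → point at 11; [13,15] uncovered → point at 15.
Points: 2, 5, 11, 15 (4 total).

5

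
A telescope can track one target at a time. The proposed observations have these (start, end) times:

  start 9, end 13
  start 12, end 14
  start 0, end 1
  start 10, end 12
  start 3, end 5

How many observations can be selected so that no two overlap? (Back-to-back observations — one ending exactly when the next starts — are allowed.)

4

Greedy by earliest finish: after sorting by end time, pick each interval compatible with the last pick.
Sorted by end: (0,1)  (3,5)  (10,12)  (9,13)  (12,14)
take (0,1); take (3,5); take (10,12); take (12,14).
Selected 4 observations.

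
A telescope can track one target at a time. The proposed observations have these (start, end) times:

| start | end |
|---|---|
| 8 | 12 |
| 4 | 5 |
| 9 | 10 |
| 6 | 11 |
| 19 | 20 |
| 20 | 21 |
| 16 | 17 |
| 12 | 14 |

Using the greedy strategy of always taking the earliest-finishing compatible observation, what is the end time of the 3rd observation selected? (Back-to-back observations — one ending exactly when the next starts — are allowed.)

14

By end time: (4,5), (9,10), (6,11), (8,12), (12,14), (16,17), (19,20), (20,21).
Pick (4,5); next start ≥ 5 → (9,10); next start ≥ 10 → (12,14); next start ≥ 14 → (16,17); next start ≥ 17 → (19,20); next start ≥ 20 → (20,21).
Selected: (4,5) (9,10) (12,14) (16,17) (19,20) (20,21)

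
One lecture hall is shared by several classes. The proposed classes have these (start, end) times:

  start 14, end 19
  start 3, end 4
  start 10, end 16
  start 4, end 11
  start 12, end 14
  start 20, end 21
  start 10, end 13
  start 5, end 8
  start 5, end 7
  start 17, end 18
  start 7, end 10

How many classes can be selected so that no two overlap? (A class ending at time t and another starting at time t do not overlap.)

6

Sorted by end: (3,4)  (5,7)  (5,8)  (7,10)  (4,11)  (10,13)  (12,14)  (10,16)  (17,18)  (14,19)  (20,21)
take (3,4); take (5,7); skip (5,8); take (7,10); take (10,13); skip (12,14); skip (10,16); take (17,18); skip (14,19); take (20,21).
Selected 6 classes.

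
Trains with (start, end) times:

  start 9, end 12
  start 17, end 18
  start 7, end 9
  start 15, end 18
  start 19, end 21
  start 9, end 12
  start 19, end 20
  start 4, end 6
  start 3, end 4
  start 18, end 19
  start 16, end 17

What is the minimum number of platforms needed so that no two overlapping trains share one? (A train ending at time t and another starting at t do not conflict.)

Events (time:±→running): 3:+→1 4:-→0 4:+→1 6:-→0 7:+→1 9:-→0 9:+→1 9:+→2 … peak 2.

2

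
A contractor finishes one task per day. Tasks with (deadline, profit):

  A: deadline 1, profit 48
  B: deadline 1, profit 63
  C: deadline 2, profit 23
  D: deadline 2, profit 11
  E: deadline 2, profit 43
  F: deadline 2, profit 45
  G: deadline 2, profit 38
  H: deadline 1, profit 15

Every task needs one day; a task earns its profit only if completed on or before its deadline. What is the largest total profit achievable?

Profit order: B=63 A=48 F=45 E=43 G=38 C=23 H=15 D=11
Assign: B→slot 1, A skipped, F→slot 2, E skipped, G skipped, C skipped, H skipped, D skipped.
Slots: [1:B] [2:F]
Profit = 63 + 45 = 108

108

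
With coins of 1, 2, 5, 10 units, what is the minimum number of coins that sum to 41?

Use the largest denomination that fits, subtract, and repeat.
41 = 4×10 + 1×1
Total coins = 4 + 1 = 5

5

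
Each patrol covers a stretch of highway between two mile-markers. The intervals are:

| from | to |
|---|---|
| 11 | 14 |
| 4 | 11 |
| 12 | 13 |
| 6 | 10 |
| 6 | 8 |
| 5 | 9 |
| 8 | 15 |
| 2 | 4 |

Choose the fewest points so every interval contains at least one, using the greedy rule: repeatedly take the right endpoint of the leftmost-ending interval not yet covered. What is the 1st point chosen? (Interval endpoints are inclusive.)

4

Sorted: [2,4] [6,8] [5,9] [6,10] [4,11] [12,13] [11,14] [8,15]
{[2,4]} hit by 4; {[6,8],[5,9],[6,10],[4,11]} hit by 8; {[12,13],[11,14],[8,15]} hit by 13.
Points: 4, 8, 13 (3 total).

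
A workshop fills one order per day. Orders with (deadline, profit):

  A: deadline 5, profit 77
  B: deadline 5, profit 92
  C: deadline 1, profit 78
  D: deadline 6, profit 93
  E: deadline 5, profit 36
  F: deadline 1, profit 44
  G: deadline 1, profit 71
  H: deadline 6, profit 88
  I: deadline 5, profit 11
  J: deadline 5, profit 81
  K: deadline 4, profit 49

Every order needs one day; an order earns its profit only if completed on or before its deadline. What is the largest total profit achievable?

Sort by profit descending; place each in the latest free slot ≤ its deadline.
Profit order: D=93 B=92 H=88 J=81 C=78 A=77 G=71 K=49 F=44 E=36 I=11
Assign: D→slot 6, B→slot 5, H→slot 4, J→slot 3, C→slot 1, A→slot 2, G skipped, K skipped, F skipped, E skipped, I skipped.
Slots: [1:C] [2:A] [3:J] [4:H] [5:B] [6:D]
Profit = 78 + 77 + 81 + 88 + 92 + 93 = 509

509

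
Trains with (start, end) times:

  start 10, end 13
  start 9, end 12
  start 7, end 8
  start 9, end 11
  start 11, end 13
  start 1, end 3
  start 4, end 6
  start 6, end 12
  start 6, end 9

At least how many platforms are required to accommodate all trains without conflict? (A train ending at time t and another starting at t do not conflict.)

Count concurrent intervals with a sweep; the peak is the room count.
Events (time:±→running): 1:+→1 3:-→0 4:+→1 6:-→0 6:+→1 6:+→2 7:+→3 8:-→2 9:-→1 9:+→2 9:+→3 10:+→4 … peak 4.

4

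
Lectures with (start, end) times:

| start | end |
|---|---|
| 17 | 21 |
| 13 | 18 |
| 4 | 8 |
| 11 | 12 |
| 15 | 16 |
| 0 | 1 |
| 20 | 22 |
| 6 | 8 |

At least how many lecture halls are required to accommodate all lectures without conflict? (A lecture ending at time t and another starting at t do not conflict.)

The answer is the maximum number of intervals overlapping at any instant.
Events (time:±→running): 0:+→1 1:-→0 4:+→1 6:+→2 … peak 2.

2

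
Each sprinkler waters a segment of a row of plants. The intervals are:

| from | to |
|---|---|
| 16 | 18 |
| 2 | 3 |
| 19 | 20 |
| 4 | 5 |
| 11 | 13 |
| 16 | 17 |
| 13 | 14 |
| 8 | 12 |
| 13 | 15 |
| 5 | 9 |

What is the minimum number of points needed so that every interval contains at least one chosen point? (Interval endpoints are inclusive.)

6

By right end: [2,3]  [4,5]  [5,9]  [8,12]  [11,13]  [13,14]  [13,15]  [16,17]  [16,18]  [19,20]
[2,3] uncovered → point at 3; [4,5] uncovered → point at 5; [8,12] uncovered → point at 12; [13,14] uncovered → point at 14; [16,17] uncovered → point at 17; [19,20] uncovered → point at 20.
Points: 3, 5, 12, 14, 17, 20 (6 total).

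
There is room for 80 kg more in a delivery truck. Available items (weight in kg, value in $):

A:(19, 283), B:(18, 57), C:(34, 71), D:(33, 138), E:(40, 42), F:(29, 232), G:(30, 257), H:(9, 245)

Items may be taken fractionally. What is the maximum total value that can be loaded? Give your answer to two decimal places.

961.00

Sort by value per unit weight and fill in that order.
Ratios (sorted): H 27.22, A 14.89, G 8.57, F 8.00, D 4.18, B 3.17, C 2.09, E 1.05
take H (9 @ 245); take A (19 @ 283); take G (30 @ 257); take 22/29 of F → 176.00. Capacity used 80/80.
Total value = 961.00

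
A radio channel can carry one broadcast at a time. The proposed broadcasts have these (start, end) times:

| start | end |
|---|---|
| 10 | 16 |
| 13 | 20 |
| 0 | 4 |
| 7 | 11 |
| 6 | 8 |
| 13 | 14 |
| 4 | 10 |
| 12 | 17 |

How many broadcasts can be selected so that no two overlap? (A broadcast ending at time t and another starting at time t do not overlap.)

Sort by end time and greedily take each interval whose start is ≥ the last chosen end.
By end time: (0,4), (6,8), (4,10), (7,11), (13,14), (10,16), (12,17), (13,20).
Pick (0,4); next start ≥ 4 → (6,8); next start ≥ 8 → (13,14).
Selected 3 broadcasts.

3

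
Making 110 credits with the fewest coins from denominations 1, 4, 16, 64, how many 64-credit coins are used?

110 − 1×64→46 − 2×16→14 − 3×4→2 − 2×1→0
Count of 64: 1

1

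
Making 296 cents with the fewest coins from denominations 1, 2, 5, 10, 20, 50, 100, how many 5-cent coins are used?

1

296 = 2×100 + 1×50 + 2×20 + 1×5 + 1×1
Count of 5: 1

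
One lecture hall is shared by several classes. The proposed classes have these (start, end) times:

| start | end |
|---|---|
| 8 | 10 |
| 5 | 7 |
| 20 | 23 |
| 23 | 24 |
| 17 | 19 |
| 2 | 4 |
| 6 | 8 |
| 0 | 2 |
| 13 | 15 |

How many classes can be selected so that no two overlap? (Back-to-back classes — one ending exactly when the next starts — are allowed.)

8

Order by finish time; keep every interval that doesn't clash with the previous kept one.
Sorted by end: (0,2)  (2,4)  (5,7)  (6,8)  (8,10)  (13,15)  (17,19)  (20,23)  (23,24)
take (0,2); take (2,4); take (5,7); take (8,10); take (13,15); take (17,19); take (20,23); take (23,24).
Selected 8 classes.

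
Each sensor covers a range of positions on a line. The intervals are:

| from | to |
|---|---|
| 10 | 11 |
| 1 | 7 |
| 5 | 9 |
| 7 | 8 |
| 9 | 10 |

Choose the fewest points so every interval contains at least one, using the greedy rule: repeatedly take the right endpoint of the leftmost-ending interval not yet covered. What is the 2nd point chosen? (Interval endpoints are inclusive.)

10

Sorted: [1,7] [7,8] [5,9] [9,10] [10,11]
{[1,7],[7,8],[5,9]} hit by 7; {[9,10],[10,11]} hit by 10.
Points: 7, 10 (2 total).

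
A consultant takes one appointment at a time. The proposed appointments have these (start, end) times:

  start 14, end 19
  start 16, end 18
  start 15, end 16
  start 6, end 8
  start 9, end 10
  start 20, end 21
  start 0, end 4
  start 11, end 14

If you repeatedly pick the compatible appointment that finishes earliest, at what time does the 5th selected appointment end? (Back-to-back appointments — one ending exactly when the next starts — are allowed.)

Sort by end time and greedily take each interval whose start is ≥ the last chosen end.
Sorted by end: (0,4)  (6,8)  (9,10)  (11,14)  (15,16)  (16,18)  (14,19)  (20,21)
take (0,4); take (6,8); take (9,10); take (11,14); take (15,16); take (16,18); skip (14,19); take (20,21).
Selected: (0,4) (6,8) (9,10) (11,14) (15,16) (16,18) (20,21)

16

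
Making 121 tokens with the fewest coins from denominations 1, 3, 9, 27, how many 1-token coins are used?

1

Greedy: take as many of the largest coin as possible, then repeat with the remainder.
121 − 4×27→13 − 1×9→4 − 1×3→1 − 1×1→0
Count of 1: 1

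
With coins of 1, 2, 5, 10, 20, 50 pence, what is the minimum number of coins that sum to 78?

5

78 − 1×50→28 − 1×20→8 − 1×5→3 − 1×2→1 − 1×1→0
Total coins = 1 + 1 + 1 + 1 + 1 = 5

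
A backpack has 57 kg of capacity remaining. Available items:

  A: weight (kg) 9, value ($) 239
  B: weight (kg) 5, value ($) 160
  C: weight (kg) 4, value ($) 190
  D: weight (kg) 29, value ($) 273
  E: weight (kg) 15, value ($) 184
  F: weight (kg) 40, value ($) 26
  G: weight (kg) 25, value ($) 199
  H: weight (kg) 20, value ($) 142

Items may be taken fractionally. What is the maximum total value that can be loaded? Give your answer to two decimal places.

Greedy by value/weight ratio, highest first.
Ratios (sorted): C 47.50, B 32.00, A 26.56, E 12.27, D 9.41, G 7.96, H 7.10, F 0.65
take C (4 @ 190); take B (5 @ 160); take A (9 @ 239); take E (15 @ 184); take 24/29 of D → 225.93. Capacity used 57/57.
Total value = 998.93

998.93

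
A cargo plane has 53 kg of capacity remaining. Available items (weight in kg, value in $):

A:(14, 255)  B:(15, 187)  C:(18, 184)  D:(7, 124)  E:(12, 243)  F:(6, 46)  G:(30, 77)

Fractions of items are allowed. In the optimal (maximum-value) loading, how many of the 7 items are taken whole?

4

Greedy by value/weight ratio, highest first.
Order: E (243/12=20.25) > A (255/14=18.21) > D (124/7=17.71) > B (187/15=12.47) > C (184/18=10.22) > F (46/6=7.67) > G (77/30=2.57)
Fill: take E (12 @ 243) → take A (14 @ 255) → take D (7 @ 124) → take B (15 @ 187) → take 5/18 of C → 51.11; 53/53 used.
4 item(s) taken whole; one partial (take 5/18 of C).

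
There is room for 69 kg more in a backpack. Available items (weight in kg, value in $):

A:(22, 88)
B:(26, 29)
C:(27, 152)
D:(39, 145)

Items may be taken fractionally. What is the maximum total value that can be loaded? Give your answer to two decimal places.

314.36

Ratios (sorted): C 5.63, A 4.00, D 3.72, B 1.12
take C (27 @ 152); take A (22 @ 88); take 20/39 of D → 74.36. Capacity used 69/69.
Total value = 314.36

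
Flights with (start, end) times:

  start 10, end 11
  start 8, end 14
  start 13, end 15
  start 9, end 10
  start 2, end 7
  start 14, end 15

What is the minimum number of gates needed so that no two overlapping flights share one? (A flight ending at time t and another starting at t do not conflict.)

2

starts: [2, 8, 9, 10, 13, 14]
ends:   [7, 10, 11, 14, 15, 15]
s2→1 e7→0 s8→1 s9→2  — peak 2.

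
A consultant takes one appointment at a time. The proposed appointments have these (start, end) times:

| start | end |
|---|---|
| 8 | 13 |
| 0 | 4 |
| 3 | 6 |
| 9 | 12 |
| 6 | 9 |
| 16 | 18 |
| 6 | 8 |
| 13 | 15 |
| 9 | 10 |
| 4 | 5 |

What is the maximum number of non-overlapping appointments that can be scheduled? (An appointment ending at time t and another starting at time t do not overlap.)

Sort by end time and greedily take each interval whose start is ≥ the last chosen end.
By end time: (0,4), (4,5), (3,6), (6,8), (6,9), (9,10), (9,12), (8,13), (13,15), (16,18).
Pick (0,4); next start ≥ 4 → (4,5); next start ≥ 5 → (6,8); next start ≥ 8 → (9,10); next start ≥ 10 → (13,15); next start ≥ 15 → (16,18).
Selected 6 appointments.

6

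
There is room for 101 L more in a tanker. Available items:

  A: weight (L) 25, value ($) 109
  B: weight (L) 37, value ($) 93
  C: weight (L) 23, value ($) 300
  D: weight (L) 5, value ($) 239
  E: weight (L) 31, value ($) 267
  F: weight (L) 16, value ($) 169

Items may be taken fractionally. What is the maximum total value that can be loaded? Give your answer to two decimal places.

Sort by value per unit weight and fill in that order.
Ratios (sorted): D 47.80, C 13.04, F 10.56, E 8.61, A 4.36, B 2.51
take D (5 @ 239); take C (23 @ 300); take F (16 @ 169); take E (31 @ 267); take A (25 @ 109); take 1/37 of B → 2.51. Capacity used 101/101.
Total value = 1086.51

1086.51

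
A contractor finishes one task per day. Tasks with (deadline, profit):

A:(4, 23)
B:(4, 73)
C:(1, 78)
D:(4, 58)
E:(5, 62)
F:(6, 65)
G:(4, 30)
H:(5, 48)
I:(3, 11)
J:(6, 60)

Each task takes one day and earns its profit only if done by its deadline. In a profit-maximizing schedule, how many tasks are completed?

Take jobs in profit order; each goes to the latest open slot no later than its deadline.
Profit order: C=78 B=73 F=65 E=62 J=60 D=58 H=48 G=30 A=23 I=11
Assign: C→slot 1, B→slot 4, F→slot 6, E→slot 5, J→slot 3, D→slot 2, H skipped, G skipped, A skipped, I skipped.
Slots: [1:C] [2:D] [3:J] [4:B] [5:E] [6:F]
6 of 10 scheduled.

6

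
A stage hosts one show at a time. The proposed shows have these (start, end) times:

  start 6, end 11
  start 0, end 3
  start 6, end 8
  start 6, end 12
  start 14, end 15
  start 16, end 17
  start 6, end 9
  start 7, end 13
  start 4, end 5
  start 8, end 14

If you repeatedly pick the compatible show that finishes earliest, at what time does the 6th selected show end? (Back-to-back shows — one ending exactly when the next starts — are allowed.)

By end time: (0,3), (4,5), (6,8), (6,9), (6,11), (6,12), (7,13), (8,14), (14,15), (16,17).
Pick (0,3); next start ≥ 3 → (4,5); next start ≥ 5 → (6,8); next start ≥ 8 → (8,14); next start ≥ 14 → (14,15); next start ≥ 15 → (16,17).
Selected: (0,3) (4,5) (6,8) (8,14) (14,15) (16,17)

17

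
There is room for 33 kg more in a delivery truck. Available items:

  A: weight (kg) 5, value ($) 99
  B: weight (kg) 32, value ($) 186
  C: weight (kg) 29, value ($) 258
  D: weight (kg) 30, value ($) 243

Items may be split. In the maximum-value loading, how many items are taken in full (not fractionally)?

1

Sort by value per unit weight and fill in that order.
Order: A (99/5=19.80) > C (258/29=8.90) > D (243/30=8.10) > B (186/32=5.81)
Fill: take A (5 @ 99) → take 28/29 of C → 249.10; 33/33 used.
1 item(s) taken whole; one partial (take 28/29 of C).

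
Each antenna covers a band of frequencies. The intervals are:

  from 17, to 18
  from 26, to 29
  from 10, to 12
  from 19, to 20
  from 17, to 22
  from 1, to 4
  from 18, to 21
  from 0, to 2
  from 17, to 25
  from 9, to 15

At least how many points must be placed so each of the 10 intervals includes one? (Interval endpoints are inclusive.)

5

Process intervals by earliest right end; each time one isn't hit yet, stab at its right endpoint.
Sorted: [0,2] [1,4] [10,12] [9,15] [17,18] [19,20] [18,21] [17,22] [17,25] [26,29]
{[0,2],[1,4]} hit by 2; {[10,12],[9,15]} hit by 12; {[17,18]} hit by 18; {[19,20],[18,21],[17,22],[17,25]} hit by 20; {[26,29]} hit by 29.
Points: 2, 12, 18, 20, 29 (5 total).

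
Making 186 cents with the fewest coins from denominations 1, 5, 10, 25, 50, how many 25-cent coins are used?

1

186 = 3×50 + 1×25 + 1×10 + 1×1
Count of 25: 1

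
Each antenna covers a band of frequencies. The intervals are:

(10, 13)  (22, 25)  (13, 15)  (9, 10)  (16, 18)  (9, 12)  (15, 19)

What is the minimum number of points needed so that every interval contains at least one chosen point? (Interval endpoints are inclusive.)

By right end: [9,10]  [9,12]  [10,13]  [13,15]  [16,18]  [15,19]  [22,25]
[9,10] uncovered → point at 10; [13,15] uncovered → point at 15; [16,18] uncovered → point at 18; [22,25] uncovered → point at 25.
Points: 10, 15, 18, 25 (4 total).

4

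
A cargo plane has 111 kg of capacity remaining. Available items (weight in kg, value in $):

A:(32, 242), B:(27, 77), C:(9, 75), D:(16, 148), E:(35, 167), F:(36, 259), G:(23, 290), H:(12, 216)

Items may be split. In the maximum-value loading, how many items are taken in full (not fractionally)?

Greedy by value/weight ratio, highest first.
Order: H (216/12=18.00) > G (290/23=12.61) > D (148/16=9.25) > C (75/9=8.33) > A (242/32=7.56) > F (259/36=7.19) > E (167/35=4.77) > B (77/27=2.85)
Fill: take H (12 @ 216) → take G (23 @ 290) → take D (16 @ 148) → take C (9 @ 75) → take A (32 @ 242) → take 19/36 of F → 136.69; 111/111 used.
5 item(s) taken whole; one partial (take 19/36 of F).

5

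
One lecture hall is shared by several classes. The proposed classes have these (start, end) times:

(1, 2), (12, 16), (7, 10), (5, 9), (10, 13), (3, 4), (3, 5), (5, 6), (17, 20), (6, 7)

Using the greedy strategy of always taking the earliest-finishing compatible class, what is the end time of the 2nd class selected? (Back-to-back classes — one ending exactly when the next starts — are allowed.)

4

Order by finish time; keep every interval that doesn't clash with the previous kept one.
Sorted by end: (1,2)  (3,4)  (3,5)  (5,6)  (6,7)  (5,9)  (7,10)  (10,13)  (12,16)  (17,20)
take (1,2); take (3,4); take (5,6); take (6,7); skip (5,9); take (7,10); take (10,13); take (17,20).
Selected: (1,2) (3,4) (5,6) (6,7) (7,10) (10,13) (17,20)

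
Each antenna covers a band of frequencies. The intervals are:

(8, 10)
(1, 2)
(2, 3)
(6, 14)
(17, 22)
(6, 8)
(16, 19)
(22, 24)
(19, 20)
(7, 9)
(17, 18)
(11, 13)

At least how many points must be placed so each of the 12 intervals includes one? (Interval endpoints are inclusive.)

6

Process intervals by earliest right end; each time one isn't hit yet, stab at its right endpoint.
By right end: [1,2]  [2,3]  [6,8]  [7,9]  [8,10]  [11,13]  [6,14]  [17,18]  [16,19]  [19,20]  [17,22]  [22,24]
[1,2] uncovered → point at 2; [6,8] uncovered → point at 8; [11,13] uncovered → point at 13; [17,18] uncovered → point at 18; [19,20] uncovered → point at 20; [22,24] uncovered → point at 24.
Points: 2, 8, 13, 18, 20, 24 (6 total).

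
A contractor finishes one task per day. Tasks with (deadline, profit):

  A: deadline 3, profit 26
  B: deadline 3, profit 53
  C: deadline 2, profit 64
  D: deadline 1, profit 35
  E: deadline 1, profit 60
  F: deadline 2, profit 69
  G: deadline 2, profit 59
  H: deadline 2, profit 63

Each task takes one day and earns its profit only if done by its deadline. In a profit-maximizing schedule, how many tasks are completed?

3

Take jobs in profit order; each goes to the latest open slot no later than its deadline.
By profit: F(d2,69), C(d2,64), H(d2,63), E(d1,60), G(d2,59), B(d3,53), D(d1,35), A(d3,26)
F→slot 2; C→slot 1; H skipped; E skipped; G skipped; B→slot 3; D skipped; A skipped.
3 of 8 scheduled.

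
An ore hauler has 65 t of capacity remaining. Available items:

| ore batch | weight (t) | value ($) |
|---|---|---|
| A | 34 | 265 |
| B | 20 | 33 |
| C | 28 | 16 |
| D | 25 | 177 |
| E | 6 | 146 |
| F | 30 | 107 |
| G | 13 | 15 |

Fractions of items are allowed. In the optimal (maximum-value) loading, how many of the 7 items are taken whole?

3

Greedy by value/weight ratio, highest first.
Order: E (146/6=24.33) > A (265/34=7.79) > D (177/25=7.08) > F (107/30=3.57) > B (33/20=1.65) > G (15/13=1.15) > C (16/28=0.57)
Fill: take E (6 @ 146) → take A (34 @ 265) → take D (25 @ 177); 65/65 used.
3 item(s) taken whole.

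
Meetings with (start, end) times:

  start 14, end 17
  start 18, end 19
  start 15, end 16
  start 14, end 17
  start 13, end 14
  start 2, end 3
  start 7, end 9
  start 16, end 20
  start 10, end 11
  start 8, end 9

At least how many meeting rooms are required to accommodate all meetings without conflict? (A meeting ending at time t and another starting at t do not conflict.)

3

The answer is the maximum number of intervals overlapping at any instant.
Events (time:±→running): 2:+→1 3:-→0 7:+→1 8:+→2 9:-→1 9:-→0 10:+→1 11:-→0 13:+→1 14:-→0 14:+→1 14:+→2 15:+→3 … peak 3.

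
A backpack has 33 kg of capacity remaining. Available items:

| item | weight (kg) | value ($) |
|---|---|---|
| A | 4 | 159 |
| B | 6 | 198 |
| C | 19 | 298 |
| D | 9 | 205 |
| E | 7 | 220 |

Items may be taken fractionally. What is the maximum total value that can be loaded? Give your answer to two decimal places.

891.79

Ratios (sorted): A 39.75, B 33.00, E 31.43, D 22.78, C 15.68
take A (4 @ 159); take B (6 @ 198); take E (7 @ 220); take D (9 @ 205); take 7/19 of C → 109.79. Capacity used 33/33.
Total value = 891.79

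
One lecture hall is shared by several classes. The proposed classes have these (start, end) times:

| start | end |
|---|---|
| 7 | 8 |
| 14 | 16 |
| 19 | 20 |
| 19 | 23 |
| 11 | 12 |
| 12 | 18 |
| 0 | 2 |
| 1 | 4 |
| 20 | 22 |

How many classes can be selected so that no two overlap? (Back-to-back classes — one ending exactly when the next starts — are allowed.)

Greedy by earliest finish: after sorting by end time, pick each interval compatible with the last pick.
By end time: (0,2), (1,4), (7,8), (11,12), (14,16), (12,18), (19,20), (20,22), (19,23).
Pick (0,2); next start ≥ 2 → (7,8); next start ≥ 8 → (11,12); next start ≥ 12 → (14,16); next start ≥ 16 → (19,20); next start ≥ 20 → (20,22).
Selected 6 classes.

6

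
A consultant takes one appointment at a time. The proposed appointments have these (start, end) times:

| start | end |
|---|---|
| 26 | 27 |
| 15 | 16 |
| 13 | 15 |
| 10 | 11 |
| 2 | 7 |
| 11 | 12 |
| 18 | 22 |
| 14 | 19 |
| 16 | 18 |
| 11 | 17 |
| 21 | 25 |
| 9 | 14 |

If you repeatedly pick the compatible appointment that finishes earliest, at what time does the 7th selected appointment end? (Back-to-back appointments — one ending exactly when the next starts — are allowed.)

Sorted by end: (2,7)  (10,11)  (11,12)  (9,14)  (13,15)  (15,16)  (11,17)  (16,18)  (14,19)  (18,22)  (21,25)  (26,27)
take (2,7); take (10,11); take (11,12); take (13,15); take (15,16); take (16,18); skip (14,19); take (18,22); take (26,27).
Selected: (2,7) (10,11) (11,12) (13,15) (15,16) (16,18) (18,22) (26,27)

22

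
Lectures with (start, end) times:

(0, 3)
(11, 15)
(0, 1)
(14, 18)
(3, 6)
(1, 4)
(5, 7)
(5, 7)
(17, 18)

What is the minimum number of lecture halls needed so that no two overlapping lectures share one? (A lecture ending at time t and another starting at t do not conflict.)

Count concurrent intervals with a sweep; the peak is the room count.
Events (time:±→running): 0:+→1 0:+→2 1:-→1 1:+→2 3:-→1 3:+→2 4:-→1 5:+→2 5:+→3 … peak 3.

3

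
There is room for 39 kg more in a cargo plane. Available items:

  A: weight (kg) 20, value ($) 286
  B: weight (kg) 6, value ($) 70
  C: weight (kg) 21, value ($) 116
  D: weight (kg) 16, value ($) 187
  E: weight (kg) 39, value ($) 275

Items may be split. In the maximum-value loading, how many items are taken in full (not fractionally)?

2

Ratios (sorted): A 14.30, D 11.69, B 11.67, E 7.05, C 5.52
take A (20 @ 286); take D (16 @ 187); take 3/6 of B → 35.00. Capacity used 39/39.
2 item(s) taken whole; one partial (take 3/6 of B).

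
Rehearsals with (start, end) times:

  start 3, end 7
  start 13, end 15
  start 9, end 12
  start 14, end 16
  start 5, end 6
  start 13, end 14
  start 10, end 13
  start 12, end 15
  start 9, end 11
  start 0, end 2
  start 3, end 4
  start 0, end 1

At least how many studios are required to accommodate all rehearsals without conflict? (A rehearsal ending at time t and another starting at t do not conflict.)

Events (time:±→running): 0:+→1 0:+→2 1:-→1 2:-→0 3:+→1 3:+→2 4:-→1 5:+→2 6:-→1 7:-→0 9:+→1 9:+→2 10:+→3 … peak 3.

3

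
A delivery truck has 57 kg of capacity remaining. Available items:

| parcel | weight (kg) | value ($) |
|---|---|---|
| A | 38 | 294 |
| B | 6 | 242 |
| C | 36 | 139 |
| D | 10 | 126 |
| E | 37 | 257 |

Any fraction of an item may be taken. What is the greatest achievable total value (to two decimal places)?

682.84

Greedy by value/weight ratio, highest first.
Ratios (sorted): B 40.33, D 12.60, A 7.74, E 6.95, C 3.86
take B (6 @ 242); take D (10 @ 126); take A (38 @ 294); take 3/37 of E → 20.84. Capacity used 57/57.
Total value = 682.84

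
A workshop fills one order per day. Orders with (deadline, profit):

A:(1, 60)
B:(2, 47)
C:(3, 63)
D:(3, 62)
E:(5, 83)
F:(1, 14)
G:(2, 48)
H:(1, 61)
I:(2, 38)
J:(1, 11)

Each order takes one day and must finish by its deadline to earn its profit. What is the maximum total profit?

Sort by profit descending; place each in the latest free slot ≤ its deadline.
Profit order: E=83 C=63 D=62 H=61 A=60 G=48 B=47 I=38 F=14 J=11
Assign: E→slot 5, C→slot 3, D→slot 2, H→slot 1, A skipped, G skipped, B skipped, I skipped, F skipped, J skipped.
Slots: [1:H] [2:D] [3:C] [5:E]
Profit = 61 + 62 + 63 + 83 = 269

269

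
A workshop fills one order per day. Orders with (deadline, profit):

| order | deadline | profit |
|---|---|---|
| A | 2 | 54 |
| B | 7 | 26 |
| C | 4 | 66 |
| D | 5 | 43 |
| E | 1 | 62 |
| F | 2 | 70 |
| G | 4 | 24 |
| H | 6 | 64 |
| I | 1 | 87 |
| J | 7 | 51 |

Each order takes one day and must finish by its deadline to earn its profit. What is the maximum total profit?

407

By profit: I(d1,87), F(d2,70), C(d4,66), H(d6,64), E(d1,62), A(d2,54), J(d7,51), D(d5,43), B(d7,26), G(d4,24)
I→slot 1; F→slot 2; C→slot 4; H→slot 6; E skipped; A skipped; J→slot 7; D→slot 5; B→slot 3; G skipped.
Profit = 87 + 70 + 26 + 66 + 43 + 64 + 51 = 407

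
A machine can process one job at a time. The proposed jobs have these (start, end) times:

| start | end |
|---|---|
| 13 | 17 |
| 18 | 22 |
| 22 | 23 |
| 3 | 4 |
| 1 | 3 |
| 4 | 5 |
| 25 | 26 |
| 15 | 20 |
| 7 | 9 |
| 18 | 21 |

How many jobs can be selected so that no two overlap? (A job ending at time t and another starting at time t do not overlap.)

8

Order by finish time; keep every interval that doesn't clash with the previous kept one.
By end time: (1,3), (3,4), (4,5), (7,9), (13,17), (15,20), (18,21), (18,22), (22,23), (25,26).
Pick (1,3); next start ≥ 3 → (3,4); next start ≥ 4 → (4,5); next start ≥ 5 → (7,9); next start ≥ 9 → (13,17); next start ≥ 17 → (18,21); next start ≥ 21 → (22,23); next start ≥ 23 → (25,26).
Selected 8 jobs.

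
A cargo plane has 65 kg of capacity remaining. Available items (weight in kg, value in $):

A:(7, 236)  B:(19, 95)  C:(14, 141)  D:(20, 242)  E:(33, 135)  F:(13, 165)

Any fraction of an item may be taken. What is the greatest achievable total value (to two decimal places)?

839.00

Order: A (236/7=33.71) > F (165/13=12.69) > D (242/20=12.10) > C (141/14=10.07) > B (95/19=5.00) > E (135/33=4.09)
Fill: take A (7 @ 236) → take F (13 @ 165) → take D (20 @ 242) → take C (14 @ 141) → take 11/19 of B → 55.00; 65/65 used.
Total value = 839.00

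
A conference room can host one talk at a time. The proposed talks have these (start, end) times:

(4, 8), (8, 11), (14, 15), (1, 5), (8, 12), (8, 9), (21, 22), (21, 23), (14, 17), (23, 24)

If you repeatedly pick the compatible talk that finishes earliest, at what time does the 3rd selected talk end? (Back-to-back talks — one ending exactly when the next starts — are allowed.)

Sort by end time and greedily take each interval whose start is ≥ the last chosen end.
By end time: (1,5), (4,8), (8,9), (8,11), (8,12), (14,15), (14,17), (21,22), (21,23), (23,24).
Pick (1,5); next start ≥ 5 → (8,9); next start ≥ 9 → (14,15); next start ≥ 15 → (21,22); next start ≥ 22 → (23,24).
Selected: (1,5) (8,9) (14,15) (21,22) (23,24)

15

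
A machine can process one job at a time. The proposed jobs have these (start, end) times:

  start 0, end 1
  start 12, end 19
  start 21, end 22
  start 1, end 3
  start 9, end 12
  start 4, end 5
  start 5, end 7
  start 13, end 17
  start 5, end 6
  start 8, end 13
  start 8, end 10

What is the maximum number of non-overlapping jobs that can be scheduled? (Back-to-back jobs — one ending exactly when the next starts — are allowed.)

7

Order by finish time; keep every interval that doesn't clash with the previous kept one.
By end time: (0,1), (1,3), (4,5), (5,6), (5,7), (8,10), (9,12), (8,13), (13,17), (12,19), (21,22).
Pick (0,1); next start ≥ 1 → (1,3); next start ≥ 3 → (4,5); next start ≥ 5 → (5,6); next start ≥ 6 → (8,10); next start ≥ 10 → (13,17); next start ≥ 17 → (21,22).
Selected 7 jobs.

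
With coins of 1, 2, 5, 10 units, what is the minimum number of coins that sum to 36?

5

36 = 3×10 + 1×5 + 1×1
Total coins = 3 + 1 + 1 = 5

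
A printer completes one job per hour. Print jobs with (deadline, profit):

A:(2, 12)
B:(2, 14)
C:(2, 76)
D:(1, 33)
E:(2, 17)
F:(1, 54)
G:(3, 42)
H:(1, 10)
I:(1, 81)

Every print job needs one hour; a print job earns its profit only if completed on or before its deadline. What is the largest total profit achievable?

199

Sort by profit descending; place each in the latest free slot ≤ its deadline.
Profit order: I=81 C=76 F=54 G=42 D=33 E=17 B=14 A=12 H=10
Assign: I→slot 1, C→slot 2, F skipped, G→slot 3, D skipped, E skipped, B skipped, A skipped, H skipped.
Slots: [1:I] [2:C] [3:G]
Profit = 81 + 76 + 42 = 199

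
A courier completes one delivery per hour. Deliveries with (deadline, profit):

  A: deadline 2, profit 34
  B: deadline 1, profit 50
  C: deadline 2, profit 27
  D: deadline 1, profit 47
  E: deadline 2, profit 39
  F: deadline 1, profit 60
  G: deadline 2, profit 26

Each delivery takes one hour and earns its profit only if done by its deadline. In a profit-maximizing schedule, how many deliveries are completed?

2

Sort by profit descending; place each in the latest free slot ≤ its deadline.
By profit: F(d1,60), B(d1,50), D(d1,47), E(d2,39), A(d2,34), C(d2,27), G(d2,26)
F→slot 1; B skipped; D skipped; E→slot 2; A skipped; C skipped; G skipped.
2 of 7 scheduled.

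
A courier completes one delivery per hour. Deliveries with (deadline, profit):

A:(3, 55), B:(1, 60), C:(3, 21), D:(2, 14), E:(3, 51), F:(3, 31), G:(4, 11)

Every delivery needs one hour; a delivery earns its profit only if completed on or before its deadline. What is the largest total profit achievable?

177

Sort by profit descending; place each in the latest free slot ≤ its deadline.
By profit: B(d1,60), A(d3,55), E(d3,51), F(d3,31), C(d3,21), D(d2,14), G(d4,11)
B→slot 1; A→slot 3; E→slot 2; F skipped; C skipped; D skipped; G→slot 4.
Profit = 60 + 51 + 55 + 11 = 177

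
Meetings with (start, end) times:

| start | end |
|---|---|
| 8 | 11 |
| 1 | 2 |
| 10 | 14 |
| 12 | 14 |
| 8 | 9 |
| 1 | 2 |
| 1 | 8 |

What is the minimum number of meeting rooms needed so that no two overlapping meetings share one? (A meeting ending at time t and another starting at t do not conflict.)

Events (time:±→running): 1:+→1 1:+→2 1:+→3 … peak 3.

3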